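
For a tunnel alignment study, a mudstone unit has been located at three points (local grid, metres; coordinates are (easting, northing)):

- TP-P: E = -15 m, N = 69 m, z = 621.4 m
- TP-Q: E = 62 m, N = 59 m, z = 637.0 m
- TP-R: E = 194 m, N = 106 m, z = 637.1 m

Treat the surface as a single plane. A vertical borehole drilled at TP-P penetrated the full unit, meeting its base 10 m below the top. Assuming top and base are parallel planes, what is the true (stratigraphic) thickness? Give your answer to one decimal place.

Two edge vectors: TP-P→TP-Q = (77, -10, 15.6), TP-P→TP-R = (209, 37, 15.7).
Normal n = (TP-P→TP-Q) × (TP-P→TP-R) = (-734.2, 2051.5, 4939).
So ∂z/∂E = −n_x/n_z = 0.14865 and ∂z/∂N = −n_y/n_z = −0.41537.
|∇z| = √(a²+b²) = 0.44117, so dip δ = arctan(0.44117) = 23.81°.
True thickness = vertical thickness × cos δ = 10 × cos 23.81° = 9.1 m.

9.1 m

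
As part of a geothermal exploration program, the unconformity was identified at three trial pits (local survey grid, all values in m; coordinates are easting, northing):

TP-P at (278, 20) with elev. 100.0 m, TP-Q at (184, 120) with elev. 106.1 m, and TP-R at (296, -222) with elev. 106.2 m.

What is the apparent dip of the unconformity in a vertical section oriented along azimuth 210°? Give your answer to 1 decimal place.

4.5°

Let the plane be z = a·easting + b·northing + c.
TP-Q−TP-P: −94a + 100b = 6.1;  TP-R−TP-P: 18a − 242b = 6.2.
Solving gives a = −0.10007, b = −0.03306.
Unit vector along 210° is (sin 210°, cos 210°) = (-0.5000, -0.8660).
Slope in that direction = a·(-0.5000) + b·(-0.8660) = 0.07867.
Apparent dip = arctan|0.07867| = 4.5° (true dip is 6.0°, so apparent ≤ true as expected).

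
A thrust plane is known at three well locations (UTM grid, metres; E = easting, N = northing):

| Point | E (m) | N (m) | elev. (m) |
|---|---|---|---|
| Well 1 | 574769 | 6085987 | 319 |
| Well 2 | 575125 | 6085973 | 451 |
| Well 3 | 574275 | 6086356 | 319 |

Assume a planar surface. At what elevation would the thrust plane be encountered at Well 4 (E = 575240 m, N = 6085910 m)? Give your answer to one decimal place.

Two edge vectors: Well 1→Well 2 = (356, -14, 132), Well 1→Well 3 = (-494, 369, 0).
Normal n = (Well 1→Well 2) × (Well 1→Well 3) = (-48708, -65208, 124448).
So ∂z/∂E = −n_x/n_z = 0.391392389 and ∂z/∂N = −n_y/n_z = 0.523977886.
Intercept c from Well 1: 319 − 224960.21 − 3188922.60 = −3413563.82.
At (575240, 6085910): z = 225144.6 + 3188882.3 − 3413563.82 = 463.0 m.

463.0 m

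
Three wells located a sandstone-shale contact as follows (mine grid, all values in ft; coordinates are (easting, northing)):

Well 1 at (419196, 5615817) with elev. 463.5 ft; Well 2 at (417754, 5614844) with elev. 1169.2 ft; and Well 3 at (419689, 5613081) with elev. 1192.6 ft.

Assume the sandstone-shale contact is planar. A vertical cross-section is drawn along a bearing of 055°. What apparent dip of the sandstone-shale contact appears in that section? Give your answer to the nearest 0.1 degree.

Let the plane be z = a·E + b·N + c.
Well 2−Well 1: −1442a − 973b = 705.7;  Well 3−Well 1: 493a − 2736b = 729.1.
Solving gives a = −0.27602, b = −0.31622.
Unit vector along 055° is (sin 55°, cos 55°) = (0.8192, 0.5736).
Slope in that direction = a·(0.8192) + b·(0.5736) = −0.40748.
Apparent dip = arctan|0.40748| = 22.2° (true dip is 22.8°, so apparent ≤ true as expected).

22.2°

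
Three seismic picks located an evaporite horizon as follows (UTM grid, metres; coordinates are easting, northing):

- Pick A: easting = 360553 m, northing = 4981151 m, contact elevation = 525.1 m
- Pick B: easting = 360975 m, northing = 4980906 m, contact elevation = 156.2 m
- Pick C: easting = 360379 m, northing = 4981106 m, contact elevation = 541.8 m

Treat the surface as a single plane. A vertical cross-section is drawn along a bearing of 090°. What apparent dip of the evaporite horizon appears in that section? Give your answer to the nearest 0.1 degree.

Let the plane be z = a·easting + b·northing + c.
Pick B−Pick A: 422a − 245b = −368.9;  Pick C−Pick A: −174a − 45b = 16.7.
Solving gives a = −0.33580, b = 0.92732.
Unit vector along 090° is (sin 90°, cos 90°) = (1.0000, 0.0000).
Slope in that direction = a·(1.0000) + b·(0.0000) = −0.33580.
Apparent dip = arctan|0.33580| = 18.6° (true dip is 44.6°, so apparent ≤ true as expected).

18.6°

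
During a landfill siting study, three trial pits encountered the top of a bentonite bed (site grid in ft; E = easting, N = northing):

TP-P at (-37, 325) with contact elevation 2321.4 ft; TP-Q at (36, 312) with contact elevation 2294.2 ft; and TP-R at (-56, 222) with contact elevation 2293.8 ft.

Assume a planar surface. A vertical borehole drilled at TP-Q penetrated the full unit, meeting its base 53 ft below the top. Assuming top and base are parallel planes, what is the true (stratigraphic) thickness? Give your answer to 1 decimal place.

Two edge vectors: TP-P→TP-Q = (73, -13, -27.2), TP-P→TP-R = (-19, -103, -27.6).
Normal n = (TP-P→TP-Q) × (TP-P→TP-R) = (-2442.8, 2531.6, -7766).
So ∂z/∂E = −n_x/n_z = −0.31455 and ∂z/∂N = −n_y/n_z = 0.32599.
|∇z| = √(a²+b²) = 0.45300, so dip δ = arctan(0.45300) = 24.37°.
True thickness = vertical thickness × cos δ = 53 × cos 24.37° = 48.3 ft.

48.3 ft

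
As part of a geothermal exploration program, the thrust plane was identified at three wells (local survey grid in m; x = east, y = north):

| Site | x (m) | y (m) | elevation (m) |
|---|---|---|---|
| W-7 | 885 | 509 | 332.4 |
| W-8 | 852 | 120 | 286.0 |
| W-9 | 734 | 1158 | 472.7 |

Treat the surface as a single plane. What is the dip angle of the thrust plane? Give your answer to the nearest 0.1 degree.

Two edge vectors: W-7→W-8 = (-33, -389, -46.4), W-7→W-9 = (-151, 649, 140.3).
Normal n = (W-7→W-8) × (W-7→W-9) = (-24463.1, 11636.3, -80156).
So ∂z/∂x = −n_x/n_z = −0.30519 and ∂z/∂y = −n_y/n_z = 0.14517.
Gradient magnitude |∇z| = √(a² + b²) = √(0.09314 + 0.02107) = 0.33796.
True dip = arctan(0.33796) = 18.7°, dipping toward ESE (azimuth ≈ 115°).

18.7°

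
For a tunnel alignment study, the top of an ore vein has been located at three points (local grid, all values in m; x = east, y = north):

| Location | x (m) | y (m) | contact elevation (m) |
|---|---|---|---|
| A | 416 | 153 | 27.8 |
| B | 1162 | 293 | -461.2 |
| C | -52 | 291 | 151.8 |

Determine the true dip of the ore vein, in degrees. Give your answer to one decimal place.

43.6°

Let the plane be z = a·x + b·y + c.
B−A: 746a + 140b = −489;  C−A: −468a + 138b = 124.
Solving gives a = −0.50361, b = −0.80934.
Gradient magnitude |∇z| = √(a² + b²) = √(0.25362 + 0.65503) = 0.95323.
True dip = arctan(0.95323) = 43.6°, dipping toward NNE (azimuth ≈ 032°).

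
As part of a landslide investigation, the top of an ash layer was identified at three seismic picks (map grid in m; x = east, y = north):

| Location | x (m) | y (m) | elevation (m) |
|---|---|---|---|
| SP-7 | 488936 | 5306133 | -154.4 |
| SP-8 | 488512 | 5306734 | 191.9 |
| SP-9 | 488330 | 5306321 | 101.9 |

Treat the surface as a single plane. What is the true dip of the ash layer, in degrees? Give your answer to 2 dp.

Let the plane be z = a·x + b·y + c.
SP-8−SP-7: −424a + 601b = 346.3;  SP-9−SP-7: −606a + 188b = 256.3.
Solving gives a = −0.31260, b = 0.35567.
Gradient magnitude |∇z| = √(a² + b²) = √(0.09772 + 0.12650) = 0.47352.
True dip = arctan(0.47352) = 25.34°, dipping toward SE (azimuth ≈ 139°).

25.34°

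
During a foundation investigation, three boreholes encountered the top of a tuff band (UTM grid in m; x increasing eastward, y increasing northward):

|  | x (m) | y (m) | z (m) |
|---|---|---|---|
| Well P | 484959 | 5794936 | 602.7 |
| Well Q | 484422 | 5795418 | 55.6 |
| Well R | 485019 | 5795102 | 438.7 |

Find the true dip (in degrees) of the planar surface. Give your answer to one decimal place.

45.8°

Two edge vectors: Well P→Well Q = (-537, 482, -547.1), Well P→Well R = (60, 166, -164).
Normal n = (Well P→Well Q) × (Well P→Well R) = (11770.6, -120894, -118062).
So ∂z/∂x = −n_x/n_z = 0.09970 and ∂z/∂y = −n_y/n_z = −1.02399.
Gradient magnitude |∇z| = √(a² + b²) = √(0.00994 + 1.04855) = 1.02883.
True dip = arctan(1.02883) = 45.8°, dipping toward N (azimuth ≈ 354°).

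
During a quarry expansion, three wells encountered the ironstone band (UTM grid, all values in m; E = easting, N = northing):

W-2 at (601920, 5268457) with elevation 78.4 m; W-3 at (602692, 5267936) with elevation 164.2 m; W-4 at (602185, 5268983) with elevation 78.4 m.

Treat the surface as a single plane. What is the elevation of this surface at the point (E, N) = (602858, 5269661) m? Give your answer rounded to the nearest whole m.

106 m

Let the plane be z = a·E + b·N + c.
W-3−W-2: 772a − 521b = 85.8;  W-4−W-2: 265a + 526b = 0.
Solving gives a = 0.08294014, b = −0.04178543.
Then c = 78.4 − a·601920 − b·5268457 = 170299.83.
At (602858, 5269661): z = 50001.1 − 220195.1 + 170299.83 = 105.9 m.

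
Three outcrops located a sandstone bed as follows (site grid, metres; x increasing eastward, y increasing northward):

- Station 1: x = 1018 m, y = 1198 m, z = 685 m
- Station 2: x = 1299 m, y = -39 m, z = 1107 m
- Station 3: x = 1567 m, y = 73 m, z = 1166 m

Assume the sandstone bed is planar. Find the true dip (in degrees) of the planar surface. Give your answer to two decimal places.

23.01°

Two edge vectors: Station 1→Station 2 = (281, -1237, 422), Station 1→Station 3 = (549, -1125, 481).
Normal n = (Station 1→Station 2) × (Station 1→Station 3) = (-120247, 96517, 362988).
So ∂z/∂x = −n_x/n_z = 0.33127 and ∂z/∂y = −n_y/n_z = −0.26590.
Gradient magnitude |∇z| = √(a² + b²) = √(0.10974 + 0.07070) = 0.42478.
True dip = arctan(0.42478) = 23.01°, dipping toward NW (azimuth ≈ 309°).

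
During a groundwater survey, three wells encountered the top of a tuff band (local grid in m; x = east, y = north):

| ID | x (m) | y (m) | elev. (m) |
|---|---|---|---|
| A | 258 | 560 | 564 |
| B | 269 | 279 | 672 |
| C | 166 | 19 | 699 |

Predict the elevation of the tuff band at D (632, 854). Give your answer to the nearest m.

Two edge vectors: A→B = (11, -281, 108), A→C = (-92, -541, 135).
Normal n = (A→B) × (A→C) = (20493, -11421, -31803).
So ∂z/∂x = −n_x/n_z = 0.64437 and ∂z/∂y = −n_y/n_z = −0.35912.
Intercept c from A: 564 − 166.25 + 201.11 = 598.86.
At (632, 854): z = 407.2 − 306.7 + 598.86 = 699.4 m.

699 m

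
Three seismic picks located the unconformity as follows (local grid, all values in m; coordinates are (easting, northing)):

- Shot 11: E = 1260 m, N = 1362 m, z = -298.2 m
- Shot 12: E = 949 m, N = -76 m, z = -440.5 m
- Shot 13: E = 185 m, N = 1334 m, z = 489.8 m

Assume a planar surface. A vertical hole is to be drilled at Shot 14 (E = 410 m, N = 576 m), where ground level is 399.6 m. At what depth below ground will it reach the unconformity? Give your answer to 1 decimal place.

272.5 m

Two edge vectors: Shot 11→Shot 12 = (-311, -1438, -142.3), Shot 11→Shot 13 = (-1075, -28, 788).
Normal n = (Shot 11→Shot 12) × (Shot 11→Shot 13) = (-1137128.4, 398040.5, -1537142).
So ∂z/∂E = −n_x/n_z = −0.739768 and ∂z/∂N = −n_y/n_z = 0.258948.
Intercept c from Shot 11: -298.2 + 932.11 − 352.69 = 281.22.
At (410, 576): z_contact = −303.30 + 149.15 + 281.22 = 127.07 m.
Depth below ground = 399.6 − 127.07 = 272.5 m.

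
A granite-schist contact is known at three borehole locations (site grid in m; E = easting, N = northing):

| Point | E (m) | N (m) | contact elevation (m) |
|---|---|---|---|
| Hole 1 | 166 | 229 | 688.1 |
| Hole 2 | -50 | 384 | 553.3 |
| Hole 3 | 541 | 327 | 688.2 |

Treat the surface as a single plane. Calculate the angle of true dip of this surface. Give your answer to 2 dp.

33.37°

Let the plane be z = a·E + b·N + c.
Hole 2−Hole 1: −216a + 155b = −134.8;  Hole 3−Hole 1: 375a + 98b = 0.1.
Solving gives a = 0.16680, b = −0.63724.
Gradient magnitude |∇z| = √(a² + b²) = √(0.02782 + 0.40607) = 0.65870.
True dip = arctan(0.65870) = 33.37°, dipping toward NNW (azimuth ≈ 345°).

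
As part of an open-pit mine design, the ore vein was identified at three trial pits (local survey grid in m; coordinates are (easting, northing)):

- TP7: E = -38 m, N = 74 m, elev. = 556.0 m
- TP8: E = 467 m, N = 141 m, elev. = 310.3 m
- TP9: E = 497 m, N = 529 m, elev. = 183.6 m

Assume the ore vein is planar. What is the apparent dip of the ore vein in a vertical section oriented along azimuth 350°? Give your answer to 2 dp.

Two edge vectors: TP7→TP8 = (505, 67, -245.7), TP7→TP9 = (535, 455, -372.4).
Normal n = (TP7→TP8) × (TP7→TP9) = (86842.7, 56612.5, 193930).
So ∂z/∂E = −n_x/n_z = −0.44780 and ∂z/∂N = −n_y/n_z = −0.29192.
Unit vector along 350° is (sin 350°, cos 350°) = (-0.1736, 0.9848).
Slope in that direction = a·(-0.1736) + b·(0.9848) = −0.20973.
Apparent dip = arctan|0.20973| = 11.84° (true dip is 28.1°, so apparent ≤ true as expected).

11.84°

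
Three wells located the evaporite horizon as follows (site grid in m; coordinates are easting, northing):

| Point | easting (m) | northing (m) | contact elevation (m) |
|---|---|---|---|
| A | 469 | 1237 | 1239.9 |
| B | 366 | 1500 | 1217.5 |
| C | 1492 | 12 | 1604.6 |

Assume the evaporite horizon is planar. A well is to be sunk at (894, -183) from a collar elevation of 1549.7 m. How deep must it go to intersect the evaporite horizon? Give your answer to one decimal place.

251.7 m

Let the plane be z = a·easting + b·northing + c.
B−A: −103a + 263b = −22.4;  C−A: 1023a − 1225b = 364.7.
Solving gives a = 0.479276, b = 0.102530.
Then c = 1239.9 − a·469 − b·1237 = 888.29.
At (894, -183): z_contact = 428.47 − 18.76 + 888.29 = 1298.00 m.
Depth below ground = 1549.7 − 1298.00 = 251.7 m.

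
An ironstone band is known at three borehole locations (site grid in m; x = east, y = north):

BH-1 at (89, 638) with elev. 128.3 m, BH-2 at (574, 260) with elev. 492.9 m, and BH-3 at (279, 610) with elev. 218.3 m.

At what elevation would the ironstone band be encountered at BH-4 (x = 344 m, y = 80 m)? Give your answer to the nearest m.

478 m

Two edge vectors: BH-1→BH-2 = (485, -378, 364.6), BH-1→BH-3 = (190, -28, 90).
Normal n = (BH-1→BH-2) × (BH-1→BH-3) = (-23811.2, 25624, 58240).
So ∂z/∂x = −n_x/n_z = 0.40885 and ∂z/∂y = −n_y/n_z = −0.43997.
Intercept c from BH-1: 128.3 − 36.39 + 280.70 = 372.62.
At (344, 80): z = 140.6 − 35.2 + 372.62 = 478.1 m.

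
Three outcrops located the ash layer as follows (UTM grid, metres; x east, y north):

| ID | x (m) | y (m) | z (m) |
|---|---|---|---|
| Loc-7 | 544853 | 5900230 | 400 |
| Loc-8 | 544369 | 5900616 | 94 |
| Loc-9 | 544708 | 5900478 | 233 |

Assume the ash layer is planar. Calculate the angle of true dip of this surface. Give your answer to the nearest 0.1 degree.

Two edge vectors: Loc-7→Loc-8 = (-484, 386, -306), Loc-7→Loc-9 = (-145, 248, -167).
Normal n = (Loc-7→Loc-8) × (Loc-7→Loc-9) = (11426, -36458, -64062).
So ∂z/∂x = −n_x/n_z = 0.17836 and ∂z/∂y = −n_y/n_z = −0.56910.
Gradient magnitude |∇z| = √(a² + b²) = √(0.03181 + 0.32388) = 0.59640.
True dip = arctan(0.59640) = 30.8°, dipping toward NNW (azimuth ≈ 343°).

30.8°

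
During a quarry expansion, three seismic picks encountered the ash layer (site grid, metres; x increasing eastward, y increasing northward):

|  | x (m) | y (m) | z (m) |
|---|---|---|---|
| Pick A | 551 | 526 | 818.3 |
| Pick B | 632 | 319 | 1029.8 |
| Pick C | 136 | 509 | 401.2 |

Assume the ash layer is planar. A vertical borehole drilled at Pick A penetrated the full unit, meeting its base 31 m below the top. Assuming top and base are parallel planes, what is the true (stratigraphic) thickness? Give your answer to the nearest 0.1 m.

Two edge vectors: Pick A→Pick B = (81, -207, 211.5), Pick A→Pick C = (-415, -17, -417.1).
Normal n = (Pick A→Pick B) × (Pick A→Pick C) = (89935.2, -53987.4, -87282).
So ∂z/∂x = −n_x/n_z = 1.03040 and ∂z/∂y = −n_y/n_z = −0.61854.
|∇z| = √(a²+b²) = 1.20180, so dip δ = arctan(1.20180) = 50.24°.
True thickness = vertical thickness × cos δ = 31 × cos 50.24° = 19.8 m.

19.8 m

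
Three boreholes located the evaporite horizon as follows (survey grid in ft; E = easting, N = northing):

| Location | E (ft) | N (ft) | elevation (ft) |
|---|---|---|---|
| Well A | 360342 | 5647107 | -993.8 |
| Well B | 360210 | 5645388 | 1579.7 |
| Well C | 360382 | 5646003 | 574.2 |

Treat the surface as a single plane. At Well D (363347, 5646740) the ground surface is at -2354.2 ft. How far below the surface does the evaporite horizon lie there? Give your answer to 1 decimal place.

Let the plane be z = a·E + b·N + c.
Well B−Well A: −132a − 1719b = 2573.5;  Well C−Well A: 40a − 1104b = 1568.
Solving gives a = −0.679534519, b = −1.444910671.
Then c = -993.8 − a·360342 − b·5647107 = 8403436.19.
At (363347, 5646740): z_contact = −246906.83 − 8159034.88 + 8403436.19 = -2505.52 ft.
Depth below ground = -2354.2 − (-2505.52) = 151.3 ft.

151.3 ft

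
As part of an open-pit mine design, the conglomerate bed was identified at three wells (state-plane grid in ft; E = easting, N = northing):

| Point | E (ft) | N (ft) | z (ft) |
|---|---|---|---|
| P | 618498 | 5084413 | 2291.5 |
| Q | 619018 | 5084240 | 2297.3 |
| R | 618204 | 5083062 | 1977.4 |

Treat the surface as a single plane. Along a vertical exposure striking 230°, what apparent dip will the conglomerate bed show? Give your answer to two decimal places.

Two edge vectors: P→Q = (520, -173, 5.8), P→R = (-294, -1351, -314.1).
Normal n = (P→Q) × (P→R) = (62175.1, 161626.8, -753382).
So ∂z/∂E = −n_x/n_z = 0.08253 and ∂z/∂N = −n_y/n_z = 0.21453.
Unit vector along 230° is (sin 230°, cos 230°) = (-0.7660, -0.6428).
Slope in that direction = a·(-0.7660) + b·(-0.6428) = −0.20112.
Apparent dip = arctan|0.20112| = 11.37° (true dip is 12.9°, so apparent ≤ true as expected).

11.37°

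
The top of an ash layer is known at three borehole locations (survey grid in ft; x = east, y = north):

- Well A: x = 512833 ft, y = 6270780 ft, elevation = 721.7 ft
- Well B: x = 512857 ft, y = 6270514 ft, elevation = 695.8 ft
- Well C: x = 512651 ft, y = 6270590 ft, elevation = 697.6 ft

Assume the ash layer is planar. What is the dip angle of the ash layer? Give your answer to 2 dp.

5.93°

Let the plane be z = a·x + b·y + c.
Well B−Well A: 24a − 266b = −25.9;  Well C−Well A: −182a − 190b = −24.1.
Solving gives a = 0.02812, b = 0.09991.
Gradient magnitude |∇z| = √(a² + b²) = √(0.00079 + 0.00998) = 0.10379.
True dip = arctan(0.10379) = 5.93°, dipping toward SSW (azimuth ≈ 196°).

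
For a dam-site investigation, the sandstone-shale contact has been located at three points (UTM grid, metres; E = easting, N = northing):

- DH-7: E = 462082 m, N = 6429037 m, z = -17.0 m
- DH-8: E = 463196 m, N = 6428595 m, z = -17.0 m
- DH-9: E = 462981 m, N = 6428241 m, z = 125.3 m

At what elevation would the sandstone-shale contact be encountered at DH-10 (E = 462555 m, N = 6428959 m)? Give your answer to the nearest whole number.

Two edge vectors: DH-7→DH-8 = (1114, -442, 0), DH-7→DH-9 = (899, -796, 142.3).
Normal n = (DH-7→DH-8) × (DH-7→DH-9) = (-62896.6, -158522.2, -489386).
So ∂z/∂E = −n_x/n_z = −0.12852145 and ∂z/∂N = −n_y/n_z = −0.32392059.
Intercept c from DH-7: -17 + 59387.45 + 2082497.43 = 2141867.88.
At (462555, 6428959): z = −59448.2 − 2082472.2 + 2141867.88 = -52.5 m.

-53 m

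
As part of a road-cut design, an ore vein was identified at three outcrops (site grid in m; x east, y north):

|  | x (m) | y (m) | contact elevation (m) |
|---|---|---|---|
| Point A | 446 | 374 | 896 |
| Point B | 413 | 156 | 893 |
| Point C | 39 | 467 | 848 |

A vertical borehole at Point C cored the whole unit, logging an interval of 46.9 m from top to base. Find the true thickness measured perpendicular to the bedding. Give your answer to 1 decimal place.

Two edge vectors: Point A→Point B = (-33, -218, -3), Point A→Point C = (-407, 93, -48).
Normal n = (Point A→Point B) × (Point A→Point C) = (10743, -363, -91795).
So ∂z/∂x = −n_x/n_z = 0.11703 and ∂z/∂y = −n_y/n_z = −0.00395.
|∇z| = √(a²+b²) = 0.11710, so dip δ = arctan(0.11710) = 6.68°.
True thickness = vertical thickness × cos δ = 46.9 × cos 6.68° = 46.6 m.

46.6 m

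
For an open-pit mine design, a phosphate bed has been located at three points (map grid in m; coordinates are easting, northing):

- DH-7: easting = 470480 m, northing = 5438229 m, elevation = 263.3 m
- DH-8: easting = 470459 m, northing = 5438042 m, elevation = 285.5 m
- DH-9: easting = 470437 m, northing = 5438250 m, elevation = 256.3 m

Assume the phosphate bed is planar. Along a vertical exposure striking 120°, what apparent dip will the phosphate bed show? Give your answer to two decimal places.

Two edge vectors: DH-7→DH-8 = (-21, -187, 22.2), DH-7→DH-9 = (-43, 21, -7).
Normal n = (DH-7→DH-8) × (DH-7→DH-9) = (842.8, -1101.6, -8482).
So ∂z/∂easting = −n_x/n_z = 0.09936 and ∂z/∂northing = −n_y/n_z = −0.12988.
Unit vector along 120° is (sin 120°, cos 120°) = (0.8660, -0.5000).
Slope in that direction = a·(0.8660) + b·(-0.5000) = 0.15099.
Apparent dip = arctan|0.15099| = 8.59° (true dip is 9.3°, so apparent ≤ true as expected).

8.59°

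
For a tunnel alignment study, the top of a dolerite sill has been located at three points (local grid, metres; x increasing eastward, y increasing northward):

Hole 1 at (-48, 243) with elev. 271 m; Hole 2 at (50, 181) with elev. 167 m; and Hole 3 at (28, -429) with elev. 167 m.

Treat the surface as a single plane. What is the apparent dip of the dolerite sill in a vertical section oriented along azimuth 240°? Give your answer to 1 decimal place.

41.3°

Let the plane be z = a·x + b·y + c.
Hole 2−Hole 1: 98a − 62b = −104;  Hole 3−Hole 1: 76a − 672b = −104.
Solving gives a = −1.03755, b = 0.03742.
Unit vector along 240° is (sin 240°, cos 240°) = (-0.8660, -0.5000).
Slope in that direction = a·(-0.8660) + b·(-0.5000) = 0.87984.
Apparent dip = arctan|0.87984| = 41.3° (true dip is 46.1°, so apparent ≤ true as expected).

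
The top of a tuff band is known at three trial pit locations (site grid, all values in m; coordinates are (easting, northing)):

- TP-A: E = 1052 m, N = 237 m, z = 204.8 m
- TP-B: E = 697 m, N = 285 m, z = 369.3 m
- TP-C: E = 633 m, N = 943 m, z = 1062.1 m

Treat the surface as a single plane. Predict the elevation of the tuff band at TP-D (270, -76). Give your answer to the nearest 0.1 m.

139.5 m

Two edge vectors: TP-A→TP-B = (-355, 48, 164.5), TP-A→TP-C = (-419, 706, 857.3).
Normal n = (TP-A→TP-B) × (TP-A→TP-C) = (-74986.6, 235416, -230518).
So ∂z/∂E = −n_x/n_z = −0.325296 and ∂z/∂N = −n_y/n_z = 1.021248.
Intercept c from TP-A: 204.8 + 342.21 − 242.04 = 304.98.
At (270, -76): z = −87.8 − 77.6 + 304.98 = 139.5 m.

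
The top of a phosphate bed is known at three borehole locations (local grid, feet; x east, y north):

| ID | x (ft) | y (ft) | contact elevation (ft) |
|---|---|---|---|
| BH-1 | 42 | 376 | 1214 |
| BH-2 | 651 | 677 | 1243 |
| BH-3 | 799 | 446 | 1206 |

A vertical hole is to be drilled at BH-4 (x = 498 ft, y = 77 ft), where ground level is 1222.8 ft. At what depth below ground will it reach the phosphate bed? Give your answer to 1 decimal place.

Two edge vectors: BH-1→BH-2 = (609, 301, 29), BH-1→BH-3 = (757, 70, -8).
Normal n = (BH-1→BH-2) × (BH-1→BH-3) = (-4438, 26825, -185227).
So ∂z/∂x = −n_x/n_z = −0.02396 and ∂z/∂y = −n_y/n_z = 0.14482.
Intercept c from BH-1: 1214 + 1.01 − 54.45 = 1160.55.
At (498, 77): z_contact = −11.93 + 11.15 + 1160.55 = 1159.77 ft.
Depth below ground = 1222.8 − 1159.77 = 63.0 ft.

63.0 ft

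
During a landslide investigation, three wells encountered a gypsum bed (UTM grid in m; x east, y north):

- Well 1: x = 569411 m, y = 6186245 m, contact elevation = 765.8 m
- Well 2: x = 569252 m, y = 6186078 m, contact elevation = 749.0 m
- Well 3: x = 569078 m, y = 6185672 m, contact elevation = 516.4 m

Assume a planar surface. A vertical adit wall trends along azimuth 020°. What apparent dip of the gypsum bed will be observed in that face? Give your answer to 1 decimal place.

Two edge vectors: Well 1→Well 2 = (-159, -167, -16.8), Well 1→Well 3 = (-333, -573, -249.4).
Normal n = (Well 1→Well 2) × (Well 1→Well 3) = (32023.4, -34060.2, 35496).
So ∂z/∂x = −n_x/n_z = −0.90217 and ∂z/∂y = −n_y/n_z = 0.95955.
Unit vector along 020° is (sin 20°, cos 20°) = (0.3420, 0.9397).
Slope in that direction = a·(0.3420) + b·(0.9397) = 0.59312.
Apparent dip = arctan|0.59312| = 30.7° (true dip is 52.8°, so apparent ≤ true as expected).

30.7°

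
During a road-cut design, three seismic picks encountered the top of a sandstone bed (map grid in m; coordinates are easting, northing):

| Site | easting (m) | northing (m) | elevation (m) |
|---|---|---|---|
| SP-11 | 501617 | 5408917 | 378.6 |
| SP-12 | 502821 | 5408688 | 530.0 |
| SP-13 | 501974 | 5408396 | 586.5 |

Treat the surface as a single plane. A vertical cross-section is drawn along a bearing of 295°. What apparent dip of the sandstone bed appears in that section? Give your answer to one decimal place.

11.5°

Two edge vectors: SP-11→SP-12 = (1204, -229, 151.4), SP-11→SP-13 = (357, -521, 207.9).
Normal n = (SP-11→SP-12) × (SP-11→SP-13) = (31270.3, -196261.8, -545531).
So ∂z/∂easting = −n_x/n_z = 0.05732 and ∂z/∂northing = −n_y/n_z = −0.35976.
Unit vector along 295° is (sin 295°, cos 295°) = (-0.9063, 0.4226).
Slope in that direction = a·(-0.9063) + b·(0.4226) = −0.20399.
Apparent dip = arctan|0.20399| = 11.5° (true dip is 20.0°, so apparent ≤ true as expected).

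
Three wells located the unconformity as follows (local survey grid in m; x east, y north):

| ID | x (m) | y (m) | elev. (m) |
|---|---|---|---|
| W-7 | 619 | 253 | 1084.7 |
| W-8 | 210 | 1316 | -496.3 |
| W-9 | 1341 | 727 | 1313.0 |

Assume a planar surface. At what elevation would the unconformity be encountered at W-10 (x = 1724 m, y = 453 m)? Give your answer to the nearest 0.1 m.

2007.0 m

Let the plane be z = a·x + b·y + c.
W-8−W-7: −409a + 1063b = −1581;  W-9−W-7: 722a + 474b = 228.3.
Solving gives a = 1.031960, b = −1.090243.
Then c = 1084.7 − a·619 − b·253 = 721.75.
At (1724, 453): z = 1779.1 − 493.9 + 721.75 = 2007.0 m.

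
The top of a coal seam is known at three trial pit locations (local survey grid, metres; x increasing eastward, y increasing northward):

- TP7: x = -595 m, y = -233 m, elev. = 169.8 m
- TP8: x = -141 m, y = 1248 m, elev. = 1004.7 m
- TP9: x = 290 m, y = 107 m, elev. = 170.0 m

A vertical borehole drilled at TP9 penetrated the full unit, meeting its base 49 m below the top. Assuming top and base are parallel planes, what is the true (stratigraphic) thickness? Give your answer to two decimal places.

40.44 m

Two edge vectors: TP7→TP8 = (454, 1481, 834.9), TP7→TP9 = (885, 340, 0.2).
Normal n = (TP7→TP8) × (TP7→TP9) = (-283569.8, 738795.7, -1156325).
So ∂z/∂x = −n_x/n_z = −0.24523 and ∂z/∂y = −n_y/n_z = 0.63892.
|∇z| = √(a²+b²) = 0.68436, so dip δ = arctan(0.68436) = 34.39°.
True thickness = vertical thickness × cos δ = 49 × cos 34.39° = 40.44 m.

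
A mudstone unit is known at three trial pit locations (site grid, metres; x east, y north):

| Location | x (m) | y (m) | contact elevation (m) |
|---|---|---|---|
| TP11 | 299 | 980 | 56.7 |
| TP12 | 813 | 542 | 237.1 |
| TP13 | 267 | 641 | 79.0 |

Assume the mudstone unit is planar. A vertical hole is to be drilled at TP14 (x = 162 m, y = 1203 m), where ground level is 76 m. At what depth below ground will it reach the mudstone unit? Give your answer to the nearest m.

Two edge vectors: TP11→TP12 = (514, -438, 180.4), TP11→TP13 = (-32, -339, 22.3).
Normal n = (TP11→TP12) × (TP11→TP13) = (51388.2, -17235, -188262).
So ∂z/∂x = −n_x/n_z = 0.27296 and ∂z/∂y = −n_y/n_z = −0.09155.
Intercept c from TP11: 56.7 − 81.62 + 89.72 = 64.80.
At (162, 1203): z_contact = 44.2 − 110.1 + 64.80 = -1.1 m.
Depth below ground = 76 − (-1.1) = 77 m.

77 m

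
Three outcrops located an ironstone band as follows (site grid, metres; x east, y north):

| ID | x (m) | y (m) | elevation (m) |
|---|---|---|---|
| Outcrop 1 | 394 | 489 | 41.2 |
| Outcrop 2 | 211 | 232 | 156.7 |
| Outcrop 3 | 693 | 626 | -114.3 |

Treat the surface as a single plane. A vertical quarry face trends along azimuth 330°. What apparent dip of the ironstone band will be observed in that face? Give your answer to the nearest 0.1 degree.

7.5°

Let the plane be z = a·x + b·y + c.
Outcrop 2−Outcrop 1: −183a − 257b = 115.5;  Outcrop 3−Outcrop 1: 299a + 137b = −155.5.
Solving gives a = −0.46628, b = −0.11740.
Unit vector along 330° is (sin 330°, cos 330°) = (-0.5000, 0.8660).
Slope in that direction = a·(-0.5000) + b·(0.8660) = 0.13147.
Apparent dip = arctan|0.13147| = 7.5° (true dip is 25.7°, so apparent ≤ true as expected).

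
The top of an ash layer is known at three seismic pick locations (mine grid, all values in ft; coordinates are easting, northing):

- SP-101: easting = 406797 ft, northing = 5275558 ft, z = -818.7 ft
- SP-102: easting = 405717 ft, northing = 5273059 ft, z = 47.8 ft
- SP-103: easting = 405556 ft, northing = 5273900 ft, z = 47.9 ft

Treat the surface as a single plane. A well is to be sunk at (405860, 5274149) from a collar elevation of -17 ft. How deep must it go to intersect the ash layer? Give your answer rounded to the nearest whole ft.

131 ft

Two edge vectors: SP-101→SP-102 = (-1080, -2499, 866.5), SP-101→SP-103 = (-1241, -1658, 866.6).
Normal n = (SP-101→SP-102) × (SP-101→SP-103) = (-728976.4, -139398.5, -1310619).
So ∂z/∂easting = −n_x/n_z = −0.55620772 and ∂z/∂northing = −n_y/n_z = −0.10636081.
Intercept c from SP-101: -818.7 + 226263.63 + 561112.63 = 786557.56.
At (405860, 5274149): z_contact = −225742.5 − 560962.8 + 786557.56 = -147.7 ft.
Depth below ground = -17 − (-147.7) = 131 ft.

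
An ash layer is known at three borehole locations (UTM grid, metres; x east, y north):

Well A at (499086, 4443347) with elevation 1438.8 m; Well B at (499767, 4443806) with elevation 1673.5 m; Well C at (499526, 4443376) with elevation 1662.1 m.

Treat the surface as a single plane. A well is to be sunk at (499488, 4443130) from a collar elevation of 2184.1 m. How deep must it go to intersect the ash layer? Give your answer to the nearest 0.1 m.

476.1 m

Let the plane be z = a·x + b·y + c.
Well B−Well A: 681a + 459b = 234.7;  Well C−Well A: 440a + 29b = 223.3.
Solving gives a = 0.525151610, b = −0.267817530.
Then c = 1438.8 − a·499086 − b·4443347 = 929349.20.
At (499488, 4443130): z_contact = 262306.93 − 1189948.10 + 929349.20 = 1708.03 m.
Depth below ground = 2184.1 − 1708.03 = 476.1 m.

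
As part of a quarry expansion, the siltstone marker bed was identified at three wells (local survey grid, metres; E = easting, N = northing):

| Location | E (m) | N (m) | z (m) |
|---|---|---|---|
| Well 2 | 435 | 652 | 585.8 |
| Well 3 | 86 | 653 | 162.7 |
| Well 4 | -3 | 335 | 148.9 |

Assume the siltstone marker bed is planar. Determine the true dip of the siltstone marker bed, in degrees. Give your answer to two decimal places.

51.27°

Two edge vectors: Well 2→Well 3 = (-349, 1, -423.1), Well 2→Well 4 = (-438, -317, -436.9).
Normal n = (Well 2→Well 3) × (Well 2→Well 4) = (-134559.6, 32839.7, 111071).
So ∂z/∂E = −n_x/n_z = 1.21147 and ∂z/∂N = −n_y/n_z = −0.29566.
Gradient magnitude |∇z| = √(a² + b²) = √(1.46767 + 0.08742) = 1.24703.
True dip = arctan(1.24703) = 51.27°, dipping toward WNW (azimuth ≈ 284°).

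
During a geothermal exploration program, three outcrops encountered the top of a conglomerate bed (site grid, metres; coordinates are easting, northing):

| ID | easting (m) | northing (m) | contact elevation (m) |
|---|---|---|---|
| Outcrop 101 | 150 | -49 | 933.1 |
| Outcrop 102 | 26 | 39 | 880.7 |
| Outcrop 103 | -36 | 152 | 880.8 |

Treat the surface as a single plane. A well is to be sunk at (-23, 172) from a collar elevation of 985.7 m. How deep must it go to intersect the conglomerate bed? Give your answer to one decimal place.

88.3 m

Two edge vectors: Outcrop 101→Outcrop 102 = (-124, 88, -52.4), Outcrop 101→Outcrop 103 = (-186, 201, -52.3).
Normal n = (Outcrop 101→Outcrop 102) × (Outcrop 101→Outcrop 103) = (5930, 3261.2, -8556).
So ∂z/∂easting = −n_x/n_z = 0.69308 and ∂z/∂northing = −n_y/n_z = 0.38116.
Intercept c from Outcrop 101: 933.1 − 103.96 + 18.68 = 847.81.
At (-23, 172): z_contact = −15.94 + 65.56 + 847.81 = 897.43 m.
Depth below ground = 985.7 − 897.43 = 88.3 m.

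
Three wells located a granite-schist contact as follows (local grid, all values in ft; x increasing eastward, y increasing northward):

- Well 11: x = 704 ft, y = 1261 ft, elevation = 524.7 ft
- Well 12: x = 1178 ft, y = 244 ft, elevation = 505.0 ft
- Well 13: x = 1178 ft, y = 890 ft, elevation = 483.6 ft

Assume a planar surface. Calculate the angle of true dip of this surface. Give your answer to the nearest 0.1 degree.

6.7°

Two edge vectors: Well 11→Well 12 = (474, -1017, -19.7), Well 11→Well 13 = (474, -371, -41.1).
Normal n = (Well 11→Well 12) × (Well 11→Well 13) = (34490, 10143.6, 306204).
So ∂z/∂x = −n_x/n_z = −0.11264 and ∂z/∂y = −n_y/n_z = −0.03313.
Gradient magnitude |∇z| = √(a² + b²) = √(0.01269 + 0.00110) = 0.11741.
True dip = arctan(0.11741) = 6.7°, dipping toward ENE (azimuth ≈ 074°).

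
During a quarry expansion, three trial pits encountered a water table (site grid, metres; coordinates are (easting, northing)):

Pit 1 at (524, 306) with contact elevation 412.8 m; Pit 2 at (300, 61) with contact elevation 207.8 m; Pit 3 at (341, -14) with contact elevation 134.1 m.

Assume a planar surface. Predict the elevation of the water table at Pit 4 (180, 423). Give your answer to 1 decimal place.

Let the plane be z = a·E + b·N + c.
Pit 2−Pit 1: −224a − 245b = −205;  Pit 3−Pit 1: −183a − 320b = −278.7.
Solving gives a = −0.09989, b = 0.92806.
Then c = 412.8 − a·524 − b·306 = 181.15.
At (180, 423): z = −18.0 + 392.6 + 181.15 = 555.7 m.

555.7 m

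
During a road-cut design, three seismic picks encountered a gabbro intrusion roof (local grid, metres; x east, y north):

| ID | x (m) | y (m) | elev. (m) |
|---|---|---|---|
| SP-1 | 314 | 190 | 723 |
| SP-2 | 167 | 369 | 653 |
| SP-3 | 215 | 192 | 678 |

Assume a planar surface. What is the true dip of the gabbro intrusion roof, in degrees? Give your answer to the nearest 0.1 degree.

Two edge vectors: SP-1→SP-2 = (-147, 179, -70), SP-1→SP-3 = (-99, 2, -45).
Normal n = (SP-1→SP-2) × (SP-1→SP-3) = (-7915, 315, 17427).
So ∂z/∂x = −n_x/n_z = 0.45418 and ∂z/∂y = −n_y/n_z = −0.01808.
Gradient magnitude |∇z| = √(a² + b²) = √(0.20628 + 0.00033) = 0.45454.
True dip = arctan(0.45454) = 24.4°, dipping toward W (azimuth ≈ 272°).

24.4°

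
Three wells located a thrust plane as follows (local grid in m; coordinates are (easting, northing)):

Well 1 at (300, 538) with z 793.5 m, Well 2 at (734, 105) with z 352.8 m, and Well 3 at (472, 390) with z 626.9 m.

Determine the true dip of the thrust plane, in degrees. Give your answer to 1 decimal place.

Two edge vectors: Well 1→Well 2 = (434, -433, -440.7), Well 1→Well 3 = (172, -148, -166.6).
Normal n = (Well 1→Well 2) × (Well 1→Well 3) = (6914.2, -3496, 10244).
So ∂z/∂E = −n_x/n_z = −0.67495 and ∂z/∂N = −n_y/n_z = 0.34127.
Gradient magnitude |∇z| = √(a² + b²) = √(0.45556 + 0.11647) = 0.75632.
True dip = arctan(0.75632) = 37.1°, dipping toward ESE (azimuth ≈ 117°).

37.1°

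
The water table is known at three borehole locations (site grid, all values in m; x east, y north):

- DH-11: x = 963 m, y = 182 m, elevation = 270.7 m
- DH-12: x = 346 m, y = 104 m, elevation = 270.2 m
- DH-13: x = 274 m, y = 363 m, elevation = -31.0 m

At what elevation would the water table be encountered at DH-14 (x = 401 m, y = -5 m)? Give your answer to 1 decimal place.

400.5 m

Let the plane be z = a·x + b·y + c.
DH-12−DH-11: −617a − 78b = −0.5;  DH-13−DH-11: −689a + 181b = −301.7.
Solving gives a = 0.14281, b = −1.12323.
Then c = 270.7 − a·963 − b·182 = 337.60.
At (401, -5): z = 57.3 + 5.6 + 337.60 = 400.5 m.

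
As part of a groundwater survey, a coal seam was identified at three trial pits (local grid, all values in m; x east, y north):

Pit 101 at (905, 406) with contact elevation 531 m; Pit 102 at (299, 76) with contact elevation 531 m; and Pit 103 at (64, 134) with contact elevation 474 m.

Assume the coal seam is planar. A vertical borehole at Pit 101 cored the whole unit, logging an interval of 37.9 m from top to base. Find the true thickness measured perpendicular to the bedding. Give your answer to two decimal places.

35.78 m

Let the plane be z = a·x + b·y + c.
Pit 102−Pit 101: −606a − 330b = 0;  Pit 103−Pit 101: −841a − 272b = −57.
Solving gives a = 0.16691, b = −0.30650.
|∇z| = √(a²+b²) = 0.34900, so dip δ = arctan(0.34900) = 19.24°.
True thickness = vertical thickness × cos δ = 37.9 × cos 19.24° = 35.78 m.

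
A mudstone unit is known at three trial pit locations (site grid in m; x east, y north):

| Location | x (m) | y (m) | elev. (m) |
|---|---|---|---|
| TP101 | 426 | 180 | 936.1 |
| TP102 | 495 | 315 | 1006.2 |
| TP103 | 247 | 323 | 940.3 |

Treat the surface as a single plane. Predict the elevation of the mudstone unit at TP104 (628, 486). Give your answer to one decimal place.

Two edge vectors: TP101→TP102 = (69, 135, 70.1), TP101→TP103 = (-179, 143, 4.2).
Normal n = (TP101→TP102) × (TP101→TP103) = (-9457.3, -12837.7, 34032).
So ∂z/∂x = −n_x/n_z = 0.27789 and ∂z/∂y = −n_y/n_z = 0.37722.
Intercept c from TP101: 936.1 − 118.38 − 67.90 = 749.82.
At (628, 486): z = 174.5 + 183.3 + 749.82 = 1107.7 m.

1107.7 m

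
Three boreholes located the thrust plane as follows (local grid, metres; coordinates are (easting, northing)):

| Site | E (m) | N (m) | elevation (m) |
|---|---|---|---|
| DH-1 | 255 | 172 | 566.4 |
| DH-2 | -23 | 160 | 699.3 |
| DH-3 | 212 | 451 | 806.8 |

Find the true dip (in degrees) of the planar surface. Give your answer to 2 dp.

Let the plane be z = a·E + b·N + c.
DH-2−DH-1: −278a − 12b = 132.9;  DH-3−DH-1: −43a + 279b = 240.4.
Solving gives a = −0.51185, b = 0.78276.
Gradient magnitude |∇z| = √(a² + b²) = √(0.26199 + 0.61272) = 0.93526.
True dip = arctan(0.93526) = 43.08°, dipping toward SSE (azimuth ≈ 147°).

43.08°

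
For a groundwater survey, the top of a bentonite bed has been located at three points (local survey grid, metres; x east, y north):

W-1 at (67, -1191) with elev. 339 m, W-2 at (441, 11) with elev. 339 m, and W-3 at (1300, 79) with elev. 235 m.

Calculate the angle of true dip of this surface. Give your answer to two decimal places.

Two edge vectors: W-1→W-2 = (374, 1202, 0), W-1→W-3 = (1233, 1270, -104).
Normal n = (W-1→W-2) × (W-1→W-3) = (-125008, 38896, -1007086).
So ∂z/∂x = −n_x/n_z = −0.12413 and ∂z/∂y = −n_y/n_z = 0.03862.
Gradient magnitude |∇z| = √(a² + b²) = √(0.01541 + 0.00149) = 0.13000.
True dip = arctan(0.13000) = 7.41°, dipping toward ESE (azimuth ≈ 107°).

7.41°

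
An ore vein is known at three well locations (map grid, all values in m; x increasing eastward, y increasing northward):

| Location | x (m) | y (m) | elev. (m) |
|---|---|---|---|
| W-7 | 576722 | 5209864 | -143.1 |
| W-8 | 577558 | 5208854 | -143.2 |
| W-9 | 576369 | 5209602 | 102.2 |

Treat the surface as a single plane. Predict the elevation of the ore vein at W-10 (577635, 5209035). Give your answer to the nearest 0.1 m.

Two edge vectors: W-7→W-8 = (836, -1010, -0.1), W-7→W-9 = (-353, -262, 245.3).
Normal n = (W-7→W-8) × (W-7→W-9) = (-247779.2, -205035.5, -575562).
So ∂z/∂x = −n_x/n_z = −0.430499581 and ∂z/∂y = −n_y/n_z = −0.356235297.
Intercept c from W-7: -143.1 + 248278.58 + 1855937.45 = 2104072.93.
At (577635, 5209035): z = −248671.6 − 1855642.1 + 2104072.93 = -240.8 m.

-240.8 m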